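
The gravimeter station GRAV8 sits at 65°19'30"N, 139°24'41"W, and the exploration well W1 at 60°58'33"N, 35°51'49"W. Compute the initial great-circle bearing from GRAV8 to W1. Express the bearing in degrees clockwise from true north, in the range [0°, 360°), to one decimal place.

GRAV8: φ = +65.32500°, λ = -139.41139°
W1: φ = +60.97583°, λ = -35.86361°
Δλ = 103.5478°
y = sin Δλ · cos φ₂ = 0.471678
x = cos φ₁ sin φ₂ − sin φ₁ cos φ₂ cos Δλ = 0.468321
θ = atan2(y, x) = 45.2047° → 45.2047° (mod 360°)

45.2°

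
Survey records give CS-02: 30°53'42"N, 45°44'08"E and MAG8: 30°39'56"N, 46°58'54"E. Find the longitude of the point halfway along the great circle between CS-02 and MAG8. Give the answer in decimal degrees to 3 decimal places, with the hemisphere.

46.359°E

CS-02: φ = +30.89500°, λ = +45.73556°
MAG8: φ = +30.66556°, λ = +46.98167°
Bx = cos φ₂ cos Δλ = 0.859956,  By = cos φ₂ sin Δλ = 0.018706
φₘ = atan2(sin φ₁ + sin φ₂, √((cos φ₁ + Bx)² + By²)) = 30.78177°
λₘ = λ₁ + atan2(By, cos φ₁ + Bx) = 46.35935°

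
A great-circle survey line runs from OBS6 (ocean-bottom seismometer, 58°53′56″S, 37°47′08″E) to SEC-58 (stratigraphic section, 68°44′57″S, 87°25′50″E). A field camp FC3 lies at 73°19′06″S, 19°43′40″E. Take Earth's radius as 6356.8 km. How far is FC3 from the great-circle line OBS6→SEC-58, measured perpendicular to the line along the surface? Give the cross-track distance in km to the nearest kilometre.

OBS6: φ = -58.89889°, λ = +37.78556°
SEC-58: φ = -68.74917°, λ = +87.43056°
FC3: φ = -73.31833°, λ = +19.72778°
δ₁₃ = central angle OBS6→FC3 = 0.279494 rad  (haversine)
θ₁₃ = bearing OBS6→FC3 = 198.817°,  θ₁₂ = bearing OBS6→SEC-58 = 135.439°
dₓₜ = R·arcsin(sin δ₁₃ · sin(θ₁₃ − θ₁₂)) = 6356.8·arcsin(0.27587·sin(63.378°)) = 1584.074 km
|dₓₜ| = 1584.074 km

1584 km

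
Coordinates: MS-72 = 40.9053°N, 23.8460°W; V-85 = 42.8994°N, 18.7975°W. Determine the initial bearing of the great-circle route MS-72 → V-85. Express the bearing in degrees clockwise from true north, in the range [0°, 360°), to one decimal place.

Δλ = 5.0485°
y = sin Δλ · cos φ₂ = 0.064464
x = cos φ₁ sin φ₂ − sin φ₁ cos φ₂ cos Δλ = 0.036657
θ = atan2(y, x) = 60.3751° → 60.3751° (mod 360°)

60.4°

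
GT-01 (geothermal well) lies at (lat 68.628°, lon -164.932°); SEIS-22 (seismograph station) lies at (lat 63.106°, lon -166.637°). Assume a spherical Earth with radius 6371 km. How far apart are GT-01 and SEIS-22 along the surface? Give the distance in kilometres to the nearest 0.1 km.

618.8 km

Δφ = -5.5220°,  Δλ = -1.7050°
a = sin²(Δφ/2) + cos φ₁ cos φ₂ sin²(Δλ/2) = 0.002357
c = 2·arcsin(√a) = 0.097133 rad = 5.5653°
d = R·c = 6371 × 0.097133 = 618.8 km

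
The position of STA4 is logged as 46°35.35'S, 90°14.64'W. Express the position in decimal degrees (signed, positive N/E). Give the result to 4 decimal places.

lat: 46.5892° S → -46.5892°
lon: 90.2440° W → -90.2440°

-46.5892°, -90.2440°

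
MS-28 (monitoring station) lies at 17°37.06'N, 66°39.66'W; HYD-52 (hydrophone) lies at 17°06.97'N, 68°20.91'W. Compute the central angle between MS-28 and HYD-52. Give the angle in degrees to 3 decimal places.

1.687°

MS-28: φ = +17.61767°, λ = -66.66100°
HYD-52: φ = +17.11617°, λ = -68.34850°
Δφ = -0.5015°,  Δλ = -1.6875°
a = sin²(Δφ/2) + cos φ₁ cos φ₂ sin²(Δλ/2) = 0.000217
c = 2·arcsin(√a) = 0.029441 rad = 1.6868°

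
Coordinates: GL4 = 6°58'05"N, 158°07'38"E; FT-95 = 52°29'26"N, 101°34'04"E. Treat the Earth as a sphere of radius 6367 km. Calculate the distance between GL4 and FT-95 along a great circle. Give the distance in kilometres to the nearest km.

7176 km

GL4: φ = +6.96806°, λ = +158.12722°
FT-95: φ = +52.49056°, λ = +101.56778°
Δφ = 45.5225°,  Δλ = -56.5594°
a = sin²(Δφ/2) + cos φ₁ cos φ₂ sin²(Δλ/2) = 0.285350
c = 2·arcsin(√a) = 1.127080 rad = 64.5769°
d = R·c = 6367 × 1.127080 = 7176.1 km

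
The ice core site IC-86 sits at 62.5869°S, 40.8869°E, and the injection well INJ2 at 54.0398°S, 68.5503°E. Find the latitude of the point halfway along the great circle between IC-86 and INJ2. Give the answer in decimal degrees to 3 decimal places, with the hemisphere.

59.051°S

Bx = cos φ₂ cos Δλ = 0.520098,  By = cos φ₂ sin Δλ = 0.272634
φₘ = atan2(sin φ₁ + sin φ₂, √((cos φ₁ + Bx)² + By²)) = -59.05070°
λₘ = λ₁ + atan2(By, cos φ₁ + Bx) = 56.42579°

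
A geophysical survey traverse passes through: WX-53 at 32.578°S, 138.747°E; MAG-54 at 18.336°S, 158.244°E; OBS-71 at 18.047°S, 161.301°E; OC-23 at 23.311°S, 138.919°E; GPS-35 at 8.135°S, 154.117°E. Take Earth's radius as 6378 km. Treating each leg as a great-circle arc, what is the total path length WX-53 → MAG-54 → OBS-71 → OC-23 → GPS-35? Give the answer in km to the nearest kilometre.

WX-53→MAG-54: c = 0.393951 rad, d = 2512.62 km
MAG-54→OBS-71: c = 0.050938 rad, d = 324.88 km
OBS-71→OC-23: c = 0.376380 rad, d = 2400.55 km
OC-23→GPS-35: c = 0.367217 rad, d = 2342.11 km
Total = 2512.62 + 324.88 + 2400.55 + 2342.11 = 7580.16 km

7580 km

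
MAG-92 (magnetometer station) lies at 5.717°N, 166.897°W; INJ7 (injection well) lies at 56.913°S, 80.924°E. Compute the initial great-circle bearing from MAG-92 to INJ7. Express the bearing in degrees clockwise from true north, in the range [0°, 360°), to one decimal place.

211.9°

Δλ = -112.1790°
y = sin Δλ · cos φ₂ = -0.505519
x = cos φ₁ sin φ₂ − sin φ₁ cos φ₂ cos Δλ = -0.813146
θ = atan2(y, x) = -148.1315° → 211.8685° (mod 360°)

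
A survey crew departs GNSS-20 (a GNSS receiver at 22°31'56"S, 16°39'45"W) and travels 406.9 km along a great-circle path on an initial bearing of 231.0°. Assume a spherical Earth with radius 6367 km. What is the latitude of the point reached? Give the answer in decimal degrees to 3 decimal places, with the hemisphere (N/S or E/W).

GNSS-20: φ = -22.53222°, λ = -16.66250°
δ = d/R = 406.9/6367 = 0.063908 rad
φ₂ = arcsin(sin φ₁ cos δ + cos φ₁ sin δ cos θ)
   = arcsin(-0.38320·0.99796 + 0.92366·0.06386·-0.62932) = -24.80578°
λ₂ = λ₁ + atan2(sin θ sin δ cos φ₁, cos δ − sin φ₁ sin φ₂) = -19.79680°

24.806°S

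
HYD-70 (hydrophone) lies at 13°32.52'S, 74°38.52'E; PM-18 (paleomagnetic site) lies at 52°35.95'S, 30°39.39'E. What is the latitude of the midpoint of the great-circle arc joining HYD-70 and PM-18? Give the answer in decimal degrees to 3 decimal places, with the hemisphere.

34.962°S

HYD-70: φ = -13.54200°, λ = +74.64200°
PM-18: φ = -52.59917°, λ = +30.65650°
Bx = cos φ₂ cos Δλ = 0.437025,  By = cos φ₂ sin Δλ = -0.421816
φₘ = atan2(sin φ₁ + sin φ₂, √((cos φ₁ + Bx)² + By²)) = -34.96232°
λₘ = λ₁ + atan2(By, cos φ₁ + Bx) = 57.97823°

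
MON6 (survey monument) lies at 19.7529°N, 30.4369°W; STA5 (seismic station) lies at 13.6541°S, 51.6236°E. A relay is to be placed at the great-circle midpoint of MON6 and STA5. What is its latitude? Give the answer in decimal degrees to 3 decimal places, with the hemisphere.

Bx = cos φ₂ cos Δλ = 0.134224,  By = cos φ₂ sin Δλ = 0.962424
φₘ = atan2(sin φ₁ + sin φ₂, √((cos φ₁ + Bx)² + By²)) = 4.03908°
λₘ = λ₁ + atan2(By, cos φ₁ + Bx) = 11.39036°

4.039°N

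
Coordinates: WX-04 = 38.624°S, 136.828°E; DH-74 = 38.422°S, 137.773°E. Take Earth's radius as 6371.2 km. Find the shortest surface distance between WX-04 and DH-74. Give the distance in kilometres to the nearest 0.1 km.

Δφ = 0.2020°,  Δλ = 0.9450°
a = sin²(Δφ/2) + cos φ₁ cos φ₂ sin²(Δλ/2) = 0.000045
c = 2·arcsin(√a) = 0.013377 rad = 0.7664°
d = R·c = 6371.2 × 0.013377 = 85.2 km

85.2 km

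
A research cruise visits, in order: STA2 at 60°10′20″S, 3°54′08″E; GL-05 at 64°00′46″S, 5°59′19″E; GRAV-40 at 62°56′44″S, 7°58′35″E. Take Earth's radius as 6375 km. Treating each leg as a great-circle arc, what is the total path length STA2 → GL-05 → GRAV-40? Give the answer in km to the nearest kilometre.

595 km

STA2: φ = -60.17222°, λ = +3.90222°
GL-05: φ = -64.01278°, λ = +5.98861°
GRAV-40: φ = -62.94556°, λ = +7.97639°
STA2→GL-05: c = 0.069154 rad, d = 440.86 km
GL-05→GRAV-40: c = 0.024224 rad, d = 154.43 km
Total = 440.86 + 154.43 = 595.29 km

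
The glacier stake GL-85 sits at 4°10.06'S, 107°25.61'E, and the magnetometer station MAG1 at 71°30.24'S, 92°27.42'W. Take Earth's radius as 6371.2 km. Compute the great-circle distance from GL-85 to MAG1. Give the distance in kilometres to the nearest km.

11477 km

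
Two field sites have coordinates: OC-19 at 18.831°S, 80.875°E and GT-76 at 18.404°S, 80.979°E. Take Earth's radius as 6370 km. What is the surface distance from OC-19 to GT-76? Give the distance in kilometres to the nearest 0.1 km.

48.7 km

Δφ = 0.4270°,  Δλ = 0.1040°
a = sin²(Δφ/2) + cos φ₁ cos φ₂ sin²(Δλ/2) = 0.000015
c = 2·arcsin(√a) = 0.007648 rad = 0.4382°
d = R·c = 6370 × 0.007648 = 48.7 km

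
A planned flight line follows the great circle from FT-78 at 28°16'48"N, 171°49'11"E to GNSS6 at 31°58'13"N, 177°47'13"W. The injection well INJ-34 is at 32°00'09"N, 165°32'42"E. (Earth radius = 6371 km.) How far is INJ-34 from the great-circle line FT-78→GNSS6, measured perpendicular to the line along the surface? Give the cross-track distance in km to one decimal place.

638.6 km

FT-78: φ = +28.28000°, λ = +171.81972°
GNSS6: φ = +31.97028°, λ = -177.78694°
INJ-34: φ = +32.00250°, λ = +165.54500°
δ₁₃ = central angle FT-78→INJ-34 = 0.114813 rad  (haversine)
θ₁₃ = bearing FT-78→INJ-34 = 305.996°,  θ₁₂ = bearing FT-78→GNSS6 = 65.125°
dₓₜ = R·arcsin(sin δ₁₃ · sin(θ₁₃ − θ₁₂)) = 6371·arcsin(0.11456·sin(240.871°)) = -638.625 km
|dₓₜ| = 638.625 km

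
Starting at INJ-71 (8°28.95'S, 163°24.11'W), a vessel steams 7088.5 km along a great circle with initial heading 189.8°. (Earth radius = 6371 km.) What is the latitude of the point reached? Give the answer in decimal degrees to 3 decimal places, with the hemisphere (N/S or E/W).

69.943°S

INJ-71: φ = -8.48250°, λ = -163.40183°
δ = d/R = 7088.5/6371 = 1.112620 rad
φ₂ = arcsin(sin φ₁ cos δ + cos φ₁ sin δ cos θ)
   = arcsin(-0.14751·0.44231 + 0.98906·0.89686·-0.98541) = -69.94273°
λ₂ = λ₁ + atan2(sin θ sin δ cos φ₁, cos δ − sin φ₁ sin φ₂) = 170.16787°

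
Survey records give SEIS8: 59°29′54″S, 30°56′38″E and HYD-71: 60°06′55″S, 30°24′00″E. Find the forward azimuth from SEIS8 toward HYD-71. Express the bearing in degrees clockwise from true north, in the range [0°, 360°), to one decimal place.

203.7°

SEIS8: φ = -59.49833°, λ = +30.94389°
HYD-71: φ = -60.11528°, λ = +30.40000°
Δλ = -0.5439°
y = sin Δλ · cos φ₂ = -0.004730
x = cos φ₁ sin φ₂ − sin φ₁ cos φ₂ cos Δλ = -0.010787
θ = atan2(y, x) = -156.3240° → 203.6760° (mod 360°)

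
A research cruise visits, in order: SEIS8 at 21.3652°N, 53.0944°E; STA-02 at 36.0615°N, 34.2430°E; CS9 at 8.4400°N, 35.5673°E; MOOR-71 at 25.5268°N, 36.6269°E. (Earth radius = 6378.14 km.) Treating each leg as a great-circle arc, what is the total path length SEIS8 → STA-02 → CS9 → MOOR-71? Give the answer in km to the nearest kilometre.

SEIS8→STA-02: c = 0.384724 rad, d = 2453.82 km
STA-02→CS9: c = 0.482547 rad, d = 3077.75 km
CS9→MOOR-71: c = 0.298740 rad, d = 1905.41 km
Total = 2453.82 + 3077.75 + 1905.41 = 7436.98 km

7437 km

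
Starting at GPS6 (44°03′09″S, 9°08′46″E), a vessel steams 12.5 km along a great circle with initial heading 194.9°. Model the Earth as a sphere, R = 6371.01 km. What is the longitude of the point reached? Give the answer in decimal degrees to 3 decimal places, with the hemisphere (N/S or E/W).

GPS6: φ = -44.05250°, λ = +9.14611°
δ = d/R = 12.5/6371.01 = 0.001962 rad
φ₂ = arcsin(sin φ₁ cos δ + cos φ₁ sin δ cos θ)
   = arcsin(-0.69532·1.00000 + 0.71870·0.00196·-0.96638) = -44.16113°
λ₂ = λ₁ + atan2(sin θ sin δ cos φ₁, cos δ − sin φ₁ sin φ₂) = 9.10582°

9.106°E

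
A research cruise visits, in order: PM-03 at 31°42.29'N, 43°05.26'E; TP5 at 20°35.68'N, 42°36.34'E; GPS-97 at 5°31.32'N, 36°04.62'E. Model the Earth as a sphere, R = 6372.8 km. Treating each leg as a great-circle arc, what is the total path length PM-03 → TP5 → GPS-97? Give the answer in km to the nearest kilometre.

3055 km

PM-03: φ = +31.70483°, λ = +43.08767°
TP5: φ = +20.59467°, λ = +42.60567°
GPS-97: φ = +5.52200°, λ = +36.07700°
PM-03→TP5: c = 0.194055 rad, d = 1236.67 km
TP5→GPS-97: c = 0.285381 rad, d = 1818.68 km
Total = 1236.67 + 1818.68 = 3055.35 km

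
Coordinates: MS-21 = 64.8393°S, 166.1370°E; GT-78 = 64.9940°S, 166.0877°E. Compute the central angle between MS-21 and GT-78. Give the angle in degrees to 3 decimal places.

0.156°

Δφ = -0.1547°,  Δλ = -0.0493°
a = sin²(Δφ/2) + cos φ₁ cos φ₂ sin²(Δλ/2) = 0.000002
c = 2·arcsin(√a) = 0.002725 rad = 0.1561°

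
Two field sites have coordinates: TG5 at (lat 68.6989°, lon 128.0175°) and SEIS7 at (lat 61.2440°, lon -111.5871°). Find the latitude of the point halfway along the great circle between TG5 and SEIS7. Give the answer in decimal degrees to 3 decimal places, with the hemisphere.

76.567°N

Bx = cos φ₂ cos Δλ = -0.243410,  By = cos φ₂ sin Δλ = 0.414958
φₘ = atan2(sin φ₁ + sin φ₂, √((cos φ₁ + Bx)² + By²)) = 76.56674°
λₘ = λ₁ + atan2(By, cos φ₁ + Bx) = -158.09370°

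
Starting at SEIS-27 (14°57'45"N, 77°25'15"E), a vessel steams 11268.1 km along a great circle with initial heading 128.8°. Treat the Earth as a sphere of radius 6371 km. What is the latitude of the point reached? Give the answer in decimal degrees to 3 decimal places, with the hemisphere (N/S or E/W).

SEIS-27: φ = +14.96250°, λ = +77.42083°
δ = d/R = 11268.1/6371 = 1.768655 rad
φ₂ = arcsin(sin φ₁ cos δ + cos φ₁ sin δ cos θ)
   = arcsin(0.25819·-0.19657 + 0.96610·0.98049·-0.62660) = -40.11321°
λ₂ = λ₁ + atan2(sin θ sin δ cos φ₁, cos δ − sin φ₁ sin φ₂) = 169.76501°

40.113°S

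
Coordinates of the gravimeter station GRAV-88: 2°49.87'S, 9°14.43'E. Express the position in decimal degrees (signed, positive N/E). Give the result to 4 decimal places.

-2.8312°, +9.2405°

lat: 2.8312° S → -2.8312°
lon: 9.2405° E → +9.2405°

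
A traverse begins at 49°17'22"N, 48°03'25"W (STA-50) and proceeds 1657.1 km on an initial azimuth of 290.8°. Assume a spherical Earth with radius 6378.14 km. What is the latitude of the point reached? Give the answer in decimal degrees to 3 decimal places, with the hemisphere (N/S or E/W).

STA-50: φ = +49.28944°, λ = -48.05694°
δ = d/R = 1657.1/6378.14 = 0.259809 rad
φ₂ = arcsin(sin φ₁ cos δ + cos φ₁ sin δ cos θ)
   = arcsin(0.75801·0.96644 + 0.65224·0.25690·0.35511) = 52.37988°
λ₂ = λ₁ + atan2(sin θ sin δ cos φ₁, cos δ − sin φ₁ sin φ₂) = -71.22446°

52.380°N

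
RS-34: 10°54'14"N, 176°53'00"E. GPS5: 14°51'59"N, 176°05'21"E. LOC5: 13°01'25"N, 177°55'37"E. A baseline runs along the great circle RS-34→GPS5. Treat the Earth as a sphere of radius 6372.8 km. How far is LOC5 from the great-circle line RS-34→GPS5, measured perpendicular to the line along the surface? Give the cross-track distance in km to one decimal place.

RS-34: φ = +10.90389°, λ = +176.88333°
GPS5: φ = +14.86639°, λ = +176.08917°
LOC5: φ = +13.02361°, λ = +177.92694°
δ₁₃ = central angle RS-34→LOC5 = 0.041063 rad  (haversine)
θ₁₃ = bearing RS-34→LOC5 = 25.611°,  θ₁₂ = bearing RS-34→GPS5 = 349.031°
dₓₜ = R·arcsin(sin δ₁₃ · sin(θ₁₃ − θ₁₂)) = 6372.8·arcsin(0.04105·sin(-323.420°)) = 155.921 km
|dₓₜ| = 155.921 km

155.9 km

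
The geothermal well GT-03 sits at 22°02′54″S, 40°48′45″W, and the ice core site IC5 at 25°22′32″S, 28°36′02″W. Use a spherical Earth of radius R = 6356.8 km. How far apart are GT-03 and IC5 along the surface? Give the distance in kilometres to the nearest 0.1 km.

GT-03: φ = -22.04833°, λ = -40.81250°
IC5: φ = -25.37556°, λ = -28.60056°
Δφ = -3.3272°,  Δλ = 12.2119°
a = sin²(Δφ/2) + cos φ₁ cos φ₂ sin²(Δλ/2) = 0.010318
c = 2·arcsin(√a) = 0.203503 rad = 11.6599°
d = R·c = 6356.8 × 0.203503 = 1293.6 km

1293.6 km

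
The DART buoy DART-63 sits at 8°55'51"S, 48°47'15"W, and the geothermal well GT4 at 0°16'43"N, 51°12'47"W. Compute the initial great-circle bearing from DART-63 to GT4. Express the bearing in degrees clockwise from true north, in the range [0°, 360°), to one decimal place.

DART-63: φ = -8.93083°, λ = -48.78750°
GT4: φ = +0.27861°, λ = -51.21306°
Δλ = -2.4256°
y = sin Δλ · cos φ₂ = -0.042321
x = cos φ₁ sin φ₂ − sin φ₁ cos φ₂ cos Δλ = 0.159905
θ = atan2(y, x) = -14.8241° → 345.1759° (mod 360°)

345.2°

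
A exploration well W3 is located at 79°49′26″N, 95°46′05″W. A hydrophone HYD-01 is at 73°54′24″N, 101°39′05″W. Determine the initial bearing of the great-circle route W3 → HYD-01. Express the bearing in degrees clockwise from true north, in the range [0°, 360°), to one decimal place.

W3: φ = +79.82389°, λ = -95.76806°
HYD-01: φ = +73.90667°, λ = -101.65139°
Δλ = -5.8833°
y = sin Δλ · cos φ₂ = -0.028414
x = cos φ₁ sin φ₂ − sin φ₁ cos φ₂ cos Δλ = -0.101654
θ = atan2(y, x) = -164.3834° → 195.6166° (mod 360°)

195.6°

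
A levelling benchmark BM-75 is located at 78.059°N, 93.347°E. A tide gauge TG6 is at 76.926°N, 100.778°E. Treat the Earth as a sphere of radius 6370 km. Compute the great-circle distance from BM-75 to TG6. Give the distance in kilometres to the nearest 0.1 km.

Δφ = -1.1330°,  Δλ = 7.4310°
a = sin²(Δφ/2) + cos φ₁ cos φ₂ sin²(Δλ/2) = 0.000294
c = 2·arcsin(√a) = 0.034312 rad = 1.9659°
d = R·c = 6370 × 0.034312 = 218.6 km

218.6 km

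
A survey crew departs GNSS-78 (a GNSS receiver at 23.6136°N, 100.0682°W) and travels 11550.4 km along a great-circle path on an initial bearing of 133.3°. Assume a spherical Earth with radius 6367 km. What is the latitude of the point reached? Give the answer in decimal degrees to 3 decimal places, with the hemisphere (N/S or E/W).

δ = d/R = 11550.4/6367 = 1.814104 rad
φ₂ = arcsin(sin φ₁ cos δ + cos φ₁ sin δ cos θ)
   = arcsin(0.40057·-0.24091 + 0.91627·0.97055·-0.68582) = -44.94170°
λ₂ = λ₁ + atan2(sin θ sin δ cos φ₁, cos δ − sin φ₁ sin φ₂) = -13.78483°

44.942°S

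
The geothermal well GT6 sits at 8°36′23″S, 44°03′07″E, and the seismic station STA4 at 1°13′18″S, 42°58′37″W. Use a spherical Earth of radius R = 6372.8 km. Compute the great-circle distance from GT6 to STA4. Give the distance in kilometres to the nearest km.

GT6: φ = -8.60639°, λ = +44.05194°
STA4: φ = -1.22167°, λ = -42.97694°
Δφ = 7.3847°,  Δλ = -87.0289°
a = sin²(Δφ/2) + cos φ₁ cos φ₂ sin²(Δλ/2) = 0.472786
c = 2·arcsin(√a) = 1.516342 rad = 86.8800°
d = R·c = 6372.8 × 1.516342 = 9663.3 km

9663 km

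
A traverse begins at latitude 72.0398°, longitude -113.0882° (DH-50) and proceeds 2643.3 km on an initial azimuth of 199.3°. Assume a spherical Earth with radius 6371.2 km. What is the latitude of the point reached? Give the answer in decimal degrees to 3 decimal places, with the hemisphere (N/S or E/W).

48.874°N

δ = d/R = 2643.3/6371.2 = 0.414883 rad
φ₂ = arcsin(sin φ₁ cos δ + cos φ₁ sin δ cos θ)
   = arcsin(0.95127·0.91516 + 0.30836·0.40308·-0.94380) = 48.87363°
λ₂ = λ₁ + atan2(sin θ sin δ cos φ₁, cos δ − sin φ₁ sin φ₂) = -124.77458°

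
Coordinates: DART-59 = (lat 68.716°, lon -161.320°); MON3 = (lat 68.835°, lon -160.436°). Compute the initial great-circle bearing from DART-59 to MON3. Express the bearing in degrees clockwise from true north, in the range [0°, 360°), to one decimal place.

Δλ = 0.8840°
y = sin Δλ · cos φ₂ = 0.005570
x = cos φ₁ sin φ₂ − sin φ₁ cos φ₂ cos Δλ = 0.002117
θ = atan2(y, x) = 69.1911° → 69.1911° (mod 360°)

69.2°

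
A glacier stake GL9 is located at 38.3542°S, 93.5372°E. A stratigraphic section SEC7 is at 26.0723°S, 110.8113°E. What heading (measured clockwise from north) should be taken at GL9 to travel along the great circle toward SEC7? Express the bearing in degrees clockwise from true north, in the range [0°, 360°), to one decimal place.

54.9°

Δλ = 17.2741°
y = sin Δλ · cos φ₂ = 0.266726
x = cos φ₁ sin φ₂ − sin φ₁ cos φ₂ cos Δλ = 0.187581
θ = atan2(y, x) = 54.8823° → 54.8823° (mod 360°)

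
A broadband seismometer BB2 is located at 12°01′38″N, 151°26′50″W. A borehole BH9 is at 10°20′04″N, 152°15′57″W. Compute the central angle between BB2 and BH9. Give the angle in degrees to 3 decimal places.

1.874°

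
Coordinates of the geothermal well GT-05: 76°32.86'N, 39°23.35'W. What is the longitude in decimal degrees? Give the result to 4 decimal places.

39.3892°W

39° + 23.35′/60 = 39 + 0.38917 = 39.3892°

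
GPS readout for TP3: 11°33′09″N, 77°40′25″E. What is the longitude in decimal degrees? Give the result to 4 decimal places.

77.6736°E

77° + 40′/60 + 25″/3600 = 77 + 0.66667 + 0.00694 = 77.6736°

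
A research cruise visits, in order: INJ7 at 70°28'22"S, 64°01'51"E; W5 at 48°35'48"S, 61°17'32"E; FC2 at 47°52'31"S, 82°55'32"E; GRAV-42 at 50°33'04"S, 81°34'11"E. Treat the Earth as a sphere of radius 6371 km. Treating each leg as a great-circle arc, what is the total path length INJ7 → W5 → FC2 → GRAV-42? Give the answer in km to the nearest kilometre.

4349 km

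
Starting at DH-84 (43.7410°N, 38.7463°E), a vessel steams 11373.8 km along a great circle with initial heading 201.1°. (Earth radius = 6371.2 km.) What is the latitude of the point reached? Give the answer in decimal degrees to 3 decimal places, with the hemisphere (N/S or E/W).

53.678°S

δ = d/R = 11373.8/6371.2 = 1.785190 rad
φ₂ = arcsin(sin φ₁ cos δ + cos φ₁ sin δ cos θ)
   = arcsin(0.69140·-0.21275 + 0.72247·0.97711·-0.93295) = -53.67794°
λ₂ = λ₁ + atan2(sin θ sin δ cos φ₁, cos δ − sin φ₁ sin φ₂) = 2.31517°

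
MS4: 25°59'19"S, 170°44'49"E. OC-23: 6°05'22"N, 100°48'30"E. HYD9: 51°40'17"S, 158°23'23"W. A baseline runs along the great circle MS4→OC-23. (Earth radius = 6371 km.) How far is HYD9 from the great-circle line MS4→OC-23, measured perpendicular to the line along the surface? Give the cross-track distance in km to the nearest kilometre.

2454 km

MS4: φ = -25.98861°, λ = +170.74694°
OC-23: φ = +6.08944°, λ = +100.80833°
HYD9: φ = -51.67139°, λ = -158.38972°
δ₁₃ = central angle MS4→HYD9 = 0.605413 rad  (haversine)
θ₁₃ = bearing MS4→HYD9 = 146.012°,  θ₁₂ = bearing MS4→OC-23 = 284.687°
dₓₜ = R·arcsin(sin δ₁₃ · sin(θ₁₃ − θ₁₂)) = 6371·arcsin(0.56910·sin(-138.676°)) = -2454.406 km
|dₓₜ| = 2454.406 km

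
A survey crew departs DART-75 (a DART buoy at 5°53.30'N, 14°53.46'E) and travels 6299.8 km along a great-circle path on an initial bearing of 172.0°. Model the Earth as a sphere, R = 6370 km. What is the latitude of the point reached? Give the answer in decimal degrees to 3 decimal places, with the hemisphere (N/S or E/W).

DART-75: φ = +5.88833°, λ = +14.89100°
δ = d/R = 6299.8/6370 = 0.988980 rad
φ₂ = arcsin(sin φ₁ cos δ + cos φ₁ sin δ cos θ)
   = arcsin(0.10259·0.54954 + 0.99472·0.83547·-0.99027) = -50.04884°
λ₂ = λ₁ + atan2(sin θ sin δ cos φ₁, cos δ − sin φ₁ sin φ₂) = 25.32337°

50.049°S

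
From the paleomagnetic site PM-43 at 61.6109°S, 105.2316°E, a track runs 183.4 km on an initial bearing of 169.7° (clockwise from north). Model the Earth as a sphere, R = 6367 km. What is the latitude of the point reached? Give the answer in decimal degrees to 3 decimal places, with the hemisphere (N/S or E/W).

δ = d/R = 183.4/6367 = 0.028805 rad
φ₂ = arcsin(sin φ₁ cos δ + cos φ₁ sin δ cos θ)
   = arcsin(-0.87974·0.99959 + 0.47546·0.02880·-0.98389) = -63.23320°
λ₂ = λ₁ + atan2(sin θ sin δ cos φ₁, cos δ − sin φ₁ sin φ₂) = 105.88676°

63.233°S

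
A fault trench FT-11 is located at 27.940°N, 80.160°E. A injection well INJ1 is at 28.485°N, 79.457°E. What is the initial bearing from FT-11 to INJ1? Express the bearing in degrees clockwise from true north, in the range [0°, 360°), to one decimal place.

311.5°

Δλ = -0.7030°
y = sin Δλ · cos φ₂ = -0.010784
x = cos φ₁ sin φ₂ − sin φ₁ cos φ₂ cos Δλ = 0.009543
θ = atan2(y, x) = -48.4941° → 311.5059° (mod 360°)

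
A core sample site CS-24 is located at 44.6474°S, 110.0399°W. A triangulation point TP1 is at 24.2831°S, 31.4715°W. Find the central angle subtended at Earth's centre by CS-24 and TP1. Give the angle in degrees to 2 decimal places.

Δφ = 20.3643°,  Δλ = 78.5684°
a = sin²(Δφ/2) + cos φ₁ cos φ₂ sin²(Δλ/2) = 0.291235
c = 2·arcsin(√a) = 1.140070 rad = 65.3212°

65.32°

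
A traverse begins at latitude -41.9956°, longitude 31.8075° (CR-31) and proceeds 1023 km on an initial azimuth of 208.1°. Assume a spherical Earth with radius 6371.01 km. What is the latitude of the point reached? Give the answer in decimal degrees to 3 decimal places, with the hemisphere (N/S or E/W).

49.932°S

δ = d/R = 1023/6371.01 = 0.160571 rad
φ₂ = arcsin(sin φ₁ cos δ + cos φ₁ sin δ cos θ)
   = arcsin(-0.66907·0.98714 + 0.74320·0.15988·-0.88213) = -49.93228°
λ₂ = λ₁ + atan2(sin θ sin δ cos φ₁, cos δ − sin φ₁ sin φ₂) = 25.08902°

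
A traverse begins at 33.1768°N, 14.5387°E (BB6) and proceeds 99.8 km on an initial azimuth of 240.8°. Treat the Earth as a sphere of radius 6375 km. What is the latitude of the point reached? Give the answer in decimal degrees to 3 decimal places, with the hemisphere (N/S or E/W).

δ = d/R = 99.8/6375 = 0.015655 rad
φ₂ = arcsin(sin φ₁ cos δ + cos φ₁ sin δ cos θ)
   = arcsin(0.54722·0.99988 + 0.83699·0.01565·-0.48786) = 32.73574°
λ₂ = λ₁ + atan2(sin θ sin δ cos φ₁, cos δ − sin φ₁ sin φ₂) = 13.60788°

32.736°N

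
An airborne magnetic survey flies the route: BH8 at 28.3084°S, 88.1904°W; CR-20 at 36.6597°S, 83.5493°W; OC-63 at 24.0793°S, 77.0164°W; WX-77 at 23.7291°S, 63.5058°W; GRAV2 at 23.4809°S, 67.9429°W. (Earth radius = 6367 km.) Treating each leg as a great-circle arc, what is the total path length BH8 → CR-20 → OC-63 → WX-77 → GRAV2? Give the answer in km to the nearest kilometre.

4381 km

BH8→CR-20: c = 0.160919 rad, d = 1024.57 km
CR-20→OC-63: c = 0.240430 rad, d = 1530.82 km
OC-63→WX-77: c = 0.215582 rad, d = 1372.61 km
WX-77→GRAV2: c = 0.071091 rad, d = 452.64 km
Total = 1024.57 + 1530.82 + 1372.61 + 452.64 = 4380.64 km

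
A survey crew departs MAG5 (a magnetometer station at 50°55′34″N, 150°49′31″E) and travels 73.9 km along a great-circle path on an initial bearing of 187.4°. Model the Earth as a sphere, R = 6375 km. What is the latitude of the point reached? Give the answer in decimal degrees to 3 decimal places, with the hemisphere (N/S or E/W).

50.267°N

MAG5: φ = +50.92611°, λ = +150.82528°
δ = d/R = 73.9/6375 = 0.011592 rad
φ₂ = arcsin(sin φ₁ cos δ + cos φ₁ sin δ cos θ)
   = arcsin(0.77633·0.99993 + 0.63032·0.01159·-0.99167) = 50.26738°
λ₂ = λ₁ + atan2(sin θ sin δ cos φ₁, cos δ − sin φ₁ sin φ₂) = 150.69145°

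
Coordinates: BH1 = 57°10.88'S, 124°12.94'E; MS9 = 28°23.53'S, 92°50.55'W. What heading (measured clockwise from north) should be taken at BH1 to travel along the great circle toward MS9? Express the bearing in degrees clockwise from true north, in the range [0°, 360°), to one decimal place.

BH1: φ = -57.18133°, λ = +124.21567°
MS9: φ = -28.39217°, λ = -92.84250°
Δλ = 142.9418°
y = sin Δλ · cos φ₂ = 0.530138
x = cos φ₁ sin φ₂ − sin φ₁ cos φ₂ cos Δλ = -0.847696
θ = atan2(y, x) = 147.9787° → 147.9787° (mod 360°)

148.0°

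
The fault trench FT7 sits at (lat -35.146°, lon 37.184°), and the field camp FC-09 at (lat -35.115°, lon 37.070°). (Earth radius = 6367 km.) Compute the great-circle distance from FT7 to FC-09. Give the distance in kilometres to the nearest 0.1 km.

Δφ = 0.0310°,  Δλ = -0.1140°
a = sin²(Δφ/2) + cos φ₁ cos φ₂ sin²(Δλ/2) = 0.000001
c = 2·arcsin(√a) = 0.001715 rad = 0.0983°
d = R·c = 6367 × 0.001715 = 10.9 km

10.9 km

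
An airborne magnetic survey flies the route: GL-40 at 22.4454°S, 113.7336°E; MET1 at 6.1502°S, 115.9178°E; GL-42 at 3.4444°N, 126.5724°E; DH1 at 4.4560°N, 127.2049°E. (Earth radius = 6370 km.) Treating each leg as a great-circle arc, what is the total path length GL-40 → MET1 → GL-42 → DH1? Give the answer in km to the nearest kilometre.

3552 km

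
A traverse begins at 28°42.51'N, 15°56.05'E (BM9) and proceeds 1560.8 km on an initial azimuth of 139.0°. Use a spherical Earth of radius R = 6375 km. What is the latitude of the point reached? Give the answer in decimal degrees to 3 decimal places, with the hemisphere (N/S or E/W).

17.793°N

BM9: φ = +28.70850°, λ = +15.93417°
δ = d/R = 1560.8/6375 = 0.244831 rad
φ₂ = arcsin(sin φ₁ cos δ + cos φ₁ sin δ cos θ)
   = arcsin(0.48035·0.97018 + 0.87707·0.24239·-0.75471) = 17.79306°
λ₂ = λ₁ + atan2(sin θ sin δ cos φ₁, cos δ − sin φ₁ sin φ₂) = 25.54835°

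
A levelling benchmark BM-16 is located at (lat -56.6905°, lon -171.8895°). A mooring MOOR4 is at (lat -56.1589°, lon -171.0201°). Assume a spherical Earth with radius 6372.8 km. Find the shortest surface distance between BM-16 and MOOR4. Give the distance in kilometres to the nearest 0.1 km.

Δφ = 0.5316°,  Δλ = 0.8694°
a = sin²(Δφ/2) + cos φ₁ cos φ₂ sin²(Δλ/2) = 0.000039
c = 2·arcsin(√a) = 0.012510 rad = 0.7168°
d = R·c = 6372.8 × 0.012510 = 79.7 km

79.7 km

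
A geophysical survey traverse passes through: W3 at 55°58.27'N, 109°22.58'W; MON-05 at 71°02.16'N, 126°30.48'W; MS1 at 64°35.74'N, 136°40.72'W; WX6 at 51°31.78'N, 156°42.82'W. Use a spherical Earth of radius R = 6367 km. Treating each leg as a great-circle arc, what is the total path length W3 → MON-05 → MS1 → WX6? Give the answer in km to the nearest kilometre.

W3: φ = +55.97117°, λ = -109.37633°
MON-05: φ = +71.03600°, λ = -126.50800°
MS1: φ = +64.59567°, λ = -136.67867°
WX6: φ = +51.52967°, λ = -156.71367°
W3→MON-05: c = 0.292371 rad, d = 1861.52 km
MON-05→MS1: c = 0.130488 rad, d = 830.82 km
MS1→WX6: c = 0.290994 rad, d = 1852.76 km
Total = 1861.52 + 830.82 + 1852.76 = 4545.10 km

4545 km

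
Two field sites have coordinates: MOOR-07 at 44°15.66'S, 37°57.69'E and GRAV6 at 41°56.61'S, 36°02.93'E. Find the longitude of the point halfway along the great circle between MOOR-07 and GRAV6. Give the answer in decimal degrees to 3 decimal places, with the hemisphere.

36.987°E

MOOR-07: φ = -44.26100°, λ = +37.96150°
GRAV6: φ = -41.94350°, λ = +36.04883°
Bx = cos φ₂ cos Δλ = 0.743390,  By = cos φ₂ sin Δλ = -0.024825
φₘ = atan2(sin φ₁ + sin φ₂, √((cos φ₁ + Bx)² + By²)) = -43.10623°
λₘ = λ₁ + atan2(By, cos φ₁ + Bx) = 36.98706°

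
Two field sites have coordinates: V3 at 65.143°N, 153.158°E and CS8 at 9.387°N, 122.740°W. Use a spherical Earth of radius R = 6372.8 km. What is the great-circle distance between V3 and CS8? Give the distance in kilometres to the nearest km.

Δφ = -55.7560°,  Δλ = 84.1020°
a = sin²(Δφ/2) + cos φ₁ cos φ₂ sin²(Δλ/2) = 0.404696
c = 2·arcsin(√a) = 1.379014 rad = 79.0117°
d = R·c = 6372.8 × 1.379014 = 8788.2 km

8788 km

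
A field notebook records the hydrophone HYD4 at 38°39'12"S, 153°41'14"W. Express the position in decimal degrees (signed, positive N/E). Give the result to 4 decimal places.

-38.6533°, -153.6872°

lat: 38.6533° S → -38.6533°
lon: 153.6872° W → -153.6872°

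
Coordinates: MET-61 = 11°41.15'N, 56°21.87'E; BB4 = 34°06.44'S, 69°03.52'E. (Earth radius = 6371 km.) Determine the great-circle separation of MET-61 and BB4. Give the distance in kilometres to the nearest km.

5266 km

MET-61: φ = +11.68583°, λ = +56.36450°
BB4: φ = -34.10733°, λ = +69.05867°
Δφ = -45.7932°,  Δλ = 12.6942°
a = sin²(Δφ/2) + cos φ₁ cos φ₂ sin²(Δλ/2) = 0.161284
c = 2·arcsin(√a) = 0.826531 rad = 47.3567°
d = R·c = 6371 × 0.826531 = 5265.8 km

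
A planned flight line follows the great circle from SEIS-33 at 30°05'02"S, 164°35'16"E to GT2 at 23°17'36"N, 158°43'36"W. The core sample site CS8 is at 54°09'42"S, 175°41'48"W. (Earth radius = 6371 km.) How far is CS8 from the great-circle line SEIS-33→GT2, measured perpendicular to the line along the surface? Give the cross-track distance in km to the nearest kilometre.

2734 km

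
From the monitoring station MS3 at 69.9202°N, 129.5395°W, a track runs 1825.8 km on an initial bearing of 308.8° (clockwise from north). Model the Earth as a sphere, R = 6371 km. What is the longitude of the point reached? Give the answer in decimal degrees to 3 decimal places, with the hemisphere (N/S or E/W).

176.953°E

δ = d/R = 1825.8/6371 = 0.286580 rad
φ₂ = arcsin(sin φ₁ cos δ + cos φ₁ sin δ cos θ)
   = arcsin(0.93922·0.95922 + 0.34333·0.28267·0.62660) = 74.09605°
λ₂ = λ₁ + atan2(sin θ sin δ cos φ₁, cos δ − sin φ₁ sin φ₂) = 176.95324°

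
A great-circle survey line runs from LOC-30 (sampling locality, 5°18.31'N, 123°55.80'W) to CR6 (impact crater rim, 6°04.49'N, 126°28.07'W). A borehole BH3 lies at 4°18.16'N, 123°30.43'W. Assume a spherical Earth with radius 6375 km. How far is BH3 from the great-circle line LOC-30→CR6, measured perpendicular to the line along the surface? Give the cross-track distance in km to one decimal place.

92.8 km

LOC-30: φ = +5.30517°, λ = -123.93000°
CR6: φ = +6.07483°, λ = -126.46783°
BH3: φ = +4.30267°, λ = -123.50717°
δ₁₃ = central angle LOC-30→BH3 = 0.018979 rad  (haversine)
θ₁₃ = bearing LOC-30→BH3 = 157.185°,  θ₁₂ = bearing LOC-30→CR6 = 287.073°
dₓₜ = R·arcsin(sin δ₁₃ · sin(θ₁₃ − θ₁₂)) = 6375·arcsin(0.01898·sin(-129.888°)) = -92.836 km
|dₓₜ| = 92.836 km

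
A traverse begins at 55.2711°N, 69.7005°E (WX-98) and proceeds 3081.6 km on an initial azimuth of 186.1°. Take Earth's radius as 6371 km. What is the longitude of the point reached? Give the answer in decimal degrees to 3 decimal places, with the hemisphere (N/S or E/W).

δ = d/R = 3081.6/6371 = 0.483692 rad
φ₂ = arcsin(sin φ₁ cos δ + cos φ₁ sin δ cos θ)
   = arcsin(0.82186·0.88528 + 0.56969·0.46505·-0.99434) = 27.65460°
λ₂ = λ₁ + atan2(sin θ sin δ cos φ₁, cos δ − sin φ₁ sin φ₂) = 66.50221°

66.502°E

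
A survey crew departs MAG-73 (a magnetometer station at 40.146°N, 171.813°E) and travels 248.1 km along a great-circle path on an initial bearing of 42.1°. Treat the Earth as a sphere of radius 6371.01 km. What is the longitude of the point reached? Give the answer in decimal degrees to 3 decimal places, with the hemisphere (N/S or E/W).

δ = d/R = 248.1/6371.01 = 0.038942 rad
φ₂ = arcsin(sin φ₁ cos δ + cos φ₁ sin δ cos θ)
   = arcsin(0.64474·0.99924 + 0.76440·0.03893·0.74198) = 41.78443°
λ₂ = λ₁ + atan2(sin θ sin δ cos φ₁, cos δ − sin φ₁ sin φ₂) = 173.81901°

173.819°E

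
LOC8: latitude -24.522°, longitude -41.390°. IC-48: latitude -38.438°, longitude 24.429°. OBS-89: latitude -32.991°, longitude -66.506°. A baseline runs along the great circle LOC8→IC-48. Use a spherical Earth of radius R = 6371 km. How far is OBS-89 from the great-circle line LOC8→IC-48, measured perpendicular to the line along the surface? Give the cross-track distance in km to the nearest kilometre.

δ₁₃ = central angle LOC8→OBS-89 = 0.410442 rad  (haversine)
θ₁₃ = bearing LOC8→OBS-89 = 243.155°,  θ₁₂ = bearing LOC8→IC-48 = 121.181°
dₓₜ = R·arcsin(sin δ₁₃ · sin(θ₁₃ − θ₁₂)) = 6371·arcsin(0.39901·sin(121.973°)) = 2199.925 km
|dₓₜ| = 2199.925 km

2200 km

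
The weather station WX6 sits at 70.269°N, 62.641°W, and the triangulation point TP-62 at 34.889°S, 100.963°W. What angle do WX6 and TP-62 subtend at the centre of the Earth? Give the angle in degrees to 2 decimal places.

108.73°

Δφ = -105.1580°,  Δλ = -38.3220°
a = sin²(Δφ/2) + cos φ₁ cos φ₂ sin²(Δλ/2) = 0.660574
c = 2·arcsin(√a) = 1.897738 rad = 108.7324°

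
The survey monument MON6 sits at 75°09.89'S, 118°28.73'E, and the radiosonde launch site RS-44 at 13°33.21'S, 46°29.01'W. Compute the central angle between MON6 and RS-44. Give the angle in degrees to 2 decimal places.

MON6: φ = -75.16483°, λ = +118.47883°
RS-44: φ = -13.55350°, λ = -46.48350°
Δφ = 61.6113°,  Δλ = -164.9623°
a = sin²(Δφ/2) + cos φ₁ cos φ₂ sin²(Δλ/2) = 0.506922
c = 2·arcsin(√a) = 1.584640 rad = 90.7932°

90.79°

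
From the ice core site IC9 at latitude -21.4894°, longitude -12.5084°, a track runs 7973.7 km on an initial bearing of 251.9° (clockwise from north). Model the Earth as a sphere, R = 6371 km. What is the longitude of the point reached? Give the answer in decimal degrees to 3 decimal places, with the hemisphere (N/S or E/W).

90.987°W

δ = d/R = 7973.7/6371 = 1.251562 rad
φ₂ = arcsin(sin φ₁ cos δ + cos φ₁ sin δ cos θ)
   = arcsin(-0.36633·0.31384 + 0.93049·0.94948·-0.31068) = -22.91985°
λ₂ = λ₁ + atan2(sin θ sin δ cos φ₁, cos δ − sin φ₁ sin φ₂) = -90.98708°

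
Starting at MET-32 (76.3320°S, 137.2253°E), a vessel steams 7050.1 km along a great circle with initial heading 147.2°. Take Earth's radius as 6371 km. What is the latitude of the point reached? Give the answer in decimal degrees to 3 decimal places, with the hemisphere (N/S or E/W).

δ = d/R = 7050.1/6371 = 1.106592 rad
φ₂ = arcsin(sin φ₁ cos δ + cos φ₁ sin δ cos θ)
   = arcsin(-0.97168·0.44771 + 0.23630·0.89418·-0.84057) = -37.78035°
λ₂ = λ₁ + atan2(sin θ sin δ cos φ₁, cos δ − sin φ₁ sin φ₂) = -80.57134°

37.780°S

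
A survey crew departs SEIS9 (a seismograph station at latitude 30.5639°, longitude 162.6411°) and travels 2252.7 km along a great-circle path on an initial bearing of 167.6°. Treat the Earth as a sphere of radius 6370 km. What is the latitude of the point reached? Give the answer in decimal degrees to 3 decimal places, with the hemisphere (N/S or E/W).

10.707°N

δ = d/R = 2252.7/6370 = 0.353642 rad
φ₂ = arcsin(sin φ₁ cos δ + cos φ₁ sin δ cos θ)
   = arcsin(0.50850·0.93812 + 0.86106·0.34632·-0.97667) = 10.70706°
λ₂ = λ₁ + atan2(sin θ sin δ cos φ₁, cos δ − sin φ₁ sin φ₂) = 166.98163°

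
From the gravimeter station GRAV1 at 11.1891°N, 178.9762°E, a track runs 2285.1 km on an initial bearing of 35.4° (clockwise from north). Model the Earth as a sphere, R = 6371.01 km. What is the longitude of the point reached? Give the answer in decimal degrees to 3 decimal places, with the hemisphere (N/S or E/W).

167.766°W

δ = d/R = 2285.1/6371.01 = 0.358672 rad
φ₂ = arcsin(sin φ₁ cos δ + cos φ₁ sin δ cos θ)
   = arcsin(0.19405·0.93636 + 0.98099·0.35103·0.81513) = 27.54178°
λ₂ = λ₁ + atan2(sin θ sin δ cos φ₁, cos δ − sin φ₁ sin φ₂) = -167.76587°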